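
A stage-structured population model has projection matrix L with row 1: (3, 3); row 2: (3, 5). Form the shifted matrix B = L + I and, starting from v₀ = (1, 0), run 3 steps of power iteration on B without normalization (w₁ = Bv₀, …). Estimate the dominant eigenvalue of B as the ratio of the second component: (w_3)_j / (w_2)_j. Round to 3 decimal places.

8.500

B = L + I has rows (4, 3); (3, 6)
w1 = Bv₀ = (4·1 + 3·0; 3·1 + 6·0) = (4, 3)
w2 = Bw1 = (4·4 + 3·3; 3·4 + 6·3) = (25, 30)
w3 = Bw2 = (190, 255)
Ratio: 255/30 = 8.500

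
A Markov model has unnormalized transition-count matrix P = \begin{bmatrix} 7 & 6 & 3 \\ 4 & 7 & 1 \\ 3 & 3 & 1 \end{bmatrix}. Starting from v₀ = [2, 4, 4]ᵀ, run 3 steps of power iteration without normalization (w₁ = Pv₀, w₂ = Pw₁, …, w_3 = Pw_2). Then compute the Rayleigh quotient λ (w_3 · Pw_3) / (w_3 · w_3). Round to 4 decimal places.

λ ≈ 12.8746

w1 = Pv₀ = (7·2 + 6·4 + 3·4; 4·2 + 7·4 + 1·4; 3·2 + 3·4 + 1·4) = (50, 40, 22)
w2 = Pw1 = (7·50 + 6·40 + 3·22; 4·50 + 7·40 + 1·22; 3·50 + 3·40 + 1·22) = (656, 502, 292)
w3 = Pw2 = (8480, 6430, 3766)
Pw3 = (109238, 82696, 48496)
w3·Pw3 = 8480·109238 + 6430·82696 + 3766·48496 = 1640709456; w3·w3 = 8480·8480 + 6430·6430 + 3766·3766 = 127438056
λ ≈ 1640709456/127438056 = 12.8746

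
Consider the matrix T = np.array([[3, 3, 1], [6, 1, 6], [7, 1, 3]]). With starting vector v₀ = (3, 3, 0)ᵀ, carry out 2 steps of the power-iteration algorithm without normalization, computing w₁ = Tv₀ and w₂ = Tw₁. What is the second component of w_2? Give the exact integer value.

w1 = Tv₀ = (3·3 + 3·3 + 1·0; 6·3 + 1·3 + 6·0; 7·3 + 1·3 + 3·0) = (18, 21, 24)
w2 = Tw1 = (3·18 + 3·21 + 1·24; 6·18 + 1·21 + 6·24; 7·18 + 1·21 + 3·24) = (141, 273, 219)
The requested component of w2 is 273.

273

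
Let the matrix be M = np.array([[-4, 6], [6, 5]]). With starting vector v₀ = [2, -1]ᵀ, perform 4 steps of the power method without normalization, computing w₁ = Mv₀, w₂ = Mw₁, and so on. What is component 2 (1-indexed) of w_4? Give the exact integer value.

w1 = Mv₀ = ((-4)·2 + 6·(-1); 6·2 + 5·(-1)) = (-14, 7)
w2 = Mw1 = ((-4)·(-14) + 6·7; 6·(-14) + 5·7) = (98, -49)
w3 = Mw2 = (-686, 343)
w4 = Mw3 = (4802, -2401)
The requested component of w4 is -2401.

-2401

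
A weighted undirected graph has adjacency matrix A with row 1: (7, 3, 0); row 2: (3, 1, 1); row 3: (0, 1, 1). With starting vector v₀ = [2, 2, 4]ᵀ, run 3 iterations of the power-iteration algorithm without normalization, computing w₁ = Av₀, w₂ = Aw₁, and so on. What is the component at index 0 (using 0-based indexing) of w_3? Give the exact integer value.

1466

w1 = Av₀ = (20, 12, 6)
w2 = Aw1 = (176, 78, 18)
w3 = Aw2 = (1466, 624, 96)
The requested component of w3 is 1466.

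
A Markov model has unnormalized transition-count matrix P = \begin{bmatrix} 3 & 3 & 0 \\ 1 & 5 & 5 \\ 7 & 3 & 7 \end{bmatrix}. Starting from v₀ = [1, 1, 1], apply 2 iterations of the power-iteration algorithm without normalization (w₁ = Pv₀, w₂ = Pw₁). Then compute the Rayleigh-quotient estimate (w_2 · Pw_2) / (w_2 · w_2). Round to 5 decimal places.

11.42867

w1 = Pv₀ = (3·1 + 3·1 + 0·1; 1·1 + 5·1 + 5·1; 7·1 + 3·1 + 7·1) = (6, 11, 17)
w2 = Pw1 = (3·6 + 3·11 + 0·17; 1·6 + 5·11 + 5·17; 7·6 + 3·11 + 7·17) = (51, 146, 194)
Pw2 = (591, 1751, 2153)
w2·Pw2 = 51·591 + 146·1751 + 194·2153 = 703469; w2·w2 = 51·51 + 146·146 + 194·194 = 61553
λ ≈ 703469/61553 = 11.42867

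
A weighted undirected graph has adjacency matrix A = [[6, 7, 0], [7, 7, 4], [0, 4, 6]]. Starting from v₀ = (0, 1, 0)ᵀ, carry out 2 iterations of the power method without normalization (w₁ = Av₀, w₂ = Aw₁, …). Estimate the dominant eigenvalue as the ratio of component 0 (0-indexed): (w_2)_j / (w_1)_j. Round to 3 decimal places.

w1 = Av₀ = (6·0 + 7·1 + 0·0; 7·0 + 7·1 + 4·0; 0·0 + 4·1 + 6·0) = (7, 7, 4)
w2 = Aw1 = (6·7 + 7·7 + 0·4; 7·7 + 7·7 + 4·4; 0·7 + 4·7 + 6·4) = (91, 114, 52)
Ratio at component: 91 / 7 = 13.000

λ ≈ 13.000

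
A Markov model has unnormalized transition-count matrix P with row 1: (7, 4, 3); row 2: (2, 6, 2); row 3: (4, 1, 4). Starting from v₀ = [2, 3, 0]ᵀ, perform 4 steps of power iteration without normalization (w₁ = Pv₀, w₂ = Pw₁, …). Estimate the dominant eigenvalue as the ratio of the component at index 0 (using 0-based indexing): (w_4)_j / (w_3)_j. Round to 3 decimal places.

11.348

w1 = Pv₀ = (26, 22, 11)
w2 = Pw1 = (303, 206, 170)
w3 = Pw2 = (3455, 2182, 2098)
w4 = Pw3 = (39207, 24198, 24394)
Ratio at component: 39207 / 3455 = 11.348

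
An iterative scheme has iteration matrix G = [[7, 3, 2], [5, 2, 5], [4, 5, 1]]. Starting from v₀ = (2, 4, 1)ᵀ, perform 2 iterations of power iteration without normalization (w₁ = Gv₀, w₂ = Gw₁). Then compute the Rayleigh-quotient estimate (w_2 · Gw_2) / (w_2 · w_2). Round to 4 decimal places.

11.5013

w1 = Gv₀ = (7·2 + 3·4 + 2·1; 5·2 + 2·4 + 5·1; 4·2 + 5·4 + 1·1) = (28, 23, 29)
w2 = Gw1 = (7·28 + 3·23 + 2·29; 5·28 + 2·23 + 5·29; 4·28 + 5·23 + 1·29) = (323, 331, 256)
Gw2 = (3766, 3557, 3203)
w2·Gw2 = 323·3766 + 331·3557 + 256·3203 = 3213753; w2·w2 = 323·323 + 331·331 + 256·256 = 279426
λ ≈ 3213753/279426 = 11.5013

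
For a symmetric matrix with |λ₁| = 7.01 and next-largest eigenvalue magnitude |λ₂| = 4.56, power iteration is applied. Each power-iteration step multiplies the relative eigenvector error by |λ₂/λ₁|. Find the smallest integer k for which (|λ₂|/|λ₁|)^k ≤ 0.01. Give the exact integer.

11

|λ₂/λ₁| = 4.56/7.01 = 0.65050
Need k ≥ ln(0.01) / ln(0.65050) = -4.6052 / -0.4300 ≈ 10.709
Smallest integer k satisfying the bound: 11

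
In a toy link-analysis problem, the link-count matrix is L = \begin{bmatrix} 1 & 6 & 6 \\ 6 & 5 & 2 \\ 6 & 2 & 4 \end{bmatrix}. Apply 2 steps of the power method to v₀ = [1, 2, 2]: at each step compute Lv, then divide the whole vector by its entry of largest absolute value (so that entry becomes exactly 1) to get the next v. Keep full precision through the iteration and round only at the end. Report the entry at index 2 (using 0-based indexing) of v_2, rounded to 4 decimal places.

Lv0 = (25.00000, 20.00000, 18.00000); divide by 25.00000 → v1 = (1.00000, 0.80000, 0.72000)
Lv1 = (10.12000, 11.44000, 10.48000); divide by 11.44000 → v2 = (0.88462, 1.00000, 0.91608)
Requested entry of v2: 262/286 = 0.9161

0.9161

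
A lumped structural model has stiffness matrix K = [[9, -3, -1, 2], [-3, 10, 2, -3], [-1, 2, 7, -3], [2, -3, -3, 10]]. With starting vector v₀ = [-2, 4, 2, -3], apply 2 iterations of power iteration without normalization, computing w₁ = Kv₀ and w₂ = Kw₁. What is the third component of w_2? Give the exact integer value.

543

w1 = Kv₀ = (9·(-2) + (-3)·4 + (-1)·2 + 2·(-3); (-3)·(-2) + 10·4 + 2·2 + (-3)·(-3); (-1)·(-2) + 2·4 + 7·2 + (-3)·(-3); 2·(-2) + (-3)·4 + (-3)·2 + 10·(-3)) = (-38, 59, 33, -52)
w2 = Kw1 = (9·(-38) + (-3)·59 + (-1)·33 + 2·(-52); (-3)·(-38) + 10·59 + 2·33 + (-3)·(-52); (-1)·(-38) + 2·59 + 7·33 + (-3)·(-52); 2·(-38) + (-3)·59 + (-3)·33 + 10·(-52)) = (-656, 926, 543, -872)
The requested component of w2 is 543.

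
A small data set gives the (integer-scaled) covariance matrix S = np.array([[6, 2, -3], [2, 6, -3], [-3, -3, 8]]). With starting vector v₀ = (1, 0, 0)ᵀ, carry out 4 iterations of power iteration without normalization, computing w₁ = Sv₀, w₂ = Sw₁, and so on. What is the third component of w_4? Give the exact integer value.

w1 = Sv₀ = (6·1 + 2·0 + (-3)·0; 2·1 + 6·0 + (-3)·0; (-3)·1 + (-3)·0 + 8·0) = (6, 2, -3)
w2 = Sw1 = (6·6 + 2·2 + (-3)·(-3); 2·6 + 6·2 + (-3)·(-3); (-3)·6 + (-3)·2 + 8·(-3)) = (49, 33, -48)
w3 = Sw2 = (504, 440, -630)
w4 = Sw3 = (5794, 5538, -7872)
The requested component of w4 is -7872.

-7872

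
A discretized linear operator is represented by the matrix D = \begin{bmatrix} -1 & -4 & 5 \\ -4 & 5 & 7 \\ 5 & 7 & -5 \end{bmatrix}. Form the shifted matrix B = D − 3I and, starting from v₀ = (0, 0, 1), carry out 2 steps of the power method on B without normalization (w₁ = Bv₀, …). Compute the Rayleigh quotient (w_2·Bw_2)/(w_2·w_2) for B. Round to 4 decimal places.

μ ≈ -15.0337

B = D − 3I has rows (-4, -4, 5); (-4, 2, 7); (5, 7, -8)
w1 = Bv₀ = ((-4)·0 + (-4)·0 + 5·1; (-4)·0 + 2·0 + 7·1; 5·0 + 7·0 + (-8)·1) = (5, 7, -8)
w2 = Bw1 = ((-4)·5 + (-4)·7 + 5·(-8); (-4)·5 + 2·7 + 7·(-8); 5·5 + 7·7 + (-8)·(-8)) = (-88, -62, 138)
Bw2 = (1290, 1194, -1978)
w2·Bw2 = -460512; w2·w2 = 30632; μ ≈ -460512/30632 = -15.0337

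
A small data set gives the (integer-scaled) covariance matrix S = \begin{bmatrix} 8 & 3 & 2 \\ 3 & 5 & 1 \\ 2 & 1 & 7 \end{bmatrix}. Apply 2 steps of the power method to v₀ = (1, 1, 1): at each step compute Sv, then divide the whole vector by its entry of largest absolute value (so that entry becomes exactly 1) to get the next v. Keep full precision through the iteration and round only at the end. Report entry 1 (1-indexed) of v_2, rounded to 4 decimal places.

1.0000

Sv0 = (13.00000, 9.00000, 10.00000); divide by 13.00000 → v1 = (1.00000, 0.69231, 0.76923)
Sv1 = (11.61538, 7.23077, 8.07692); divide by 11.61538 → v2 = (1.00000, 0.62252, 0.69536)
Requested entry of v2: 151/151 = 1.0000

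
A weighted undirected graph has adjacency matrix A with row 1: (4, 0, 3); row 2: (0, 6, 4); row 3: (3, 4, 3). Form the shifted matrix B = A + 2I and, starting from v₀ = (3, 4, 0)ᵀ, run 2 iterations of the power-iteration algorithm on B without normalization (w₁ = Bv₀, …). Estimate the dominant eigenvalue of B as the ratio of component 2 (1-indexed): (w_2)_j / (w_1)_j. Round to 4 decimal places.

μ ≈ 11.1250

B = A + 2I has rows (6, 0, 3); (0, 8, 4); (3, 4, 5)
w1 = Bv₀ = (6·3 + 0·4 + 3·0; 0·3 + 8·4 + 4·0; 3·3 + 4·4 + 5·0) = (18, 32, 25)
w2 = Bw1 = (6·18 + 0·32 + 3·25; 0·18 + 8·32 + 4·25; 3·18 + 4·32 + 5·25) = (183, 356, 307)
Ratio: 356/32 = 11.1250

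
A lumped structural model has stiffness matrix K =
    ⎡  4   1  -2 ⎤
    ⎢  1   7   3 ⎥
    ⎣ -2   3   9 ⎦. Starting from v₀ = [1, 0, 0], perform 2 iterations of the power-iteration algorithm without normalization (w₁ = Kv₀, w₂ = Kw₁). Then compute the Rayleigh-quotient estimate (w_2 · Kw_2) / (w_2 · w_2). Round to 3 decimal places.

8.193

w1 = Kv₀ = (4·1 + 1·0 + (-2)·0; 1·1 + 7·0 + 3·0; (-2)·1 + 3·0 + 9·0) = (4, 1, -2)
w2 = Kw1 = (4·4 + 1·1 + (-2)·(-2); 1·4 + 7·1 + 3·(-2); (-2)·4 + 3·1 + 9·(-2)) = (21, 5, -23)
Kw2 = (135, -13, -234)
w2·Kw2 = 21·135 + 5·(-13) + (-23)·(-234) = 8152; w2·w2 = 21·21 + 5·5 + (-23)·(-23) = 995
λ ≈ 8152/995 = 8.193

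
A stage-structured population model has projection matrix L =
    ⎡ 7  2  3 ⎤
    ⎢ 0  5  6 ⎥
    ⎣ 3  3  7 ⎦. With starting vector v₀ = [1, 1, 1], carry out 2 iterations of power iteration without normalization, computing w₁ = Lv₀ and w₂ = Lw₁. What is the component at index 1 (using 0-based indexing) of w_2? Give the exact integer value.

w1 = Lv₀ = (7·1 + 2·1 + 3·1; 0·1 + 5·1 + 6·1; 3·1 + 3·1 + 7·1) = (12, 11, 13)
w2 = Lw1 = (7·12 + 2·11 + 3·13; 0·12 + 5·11 + 6·13; 3·12 + 3·11 + 7·13) = (145, 133, 160)
The requested component of w2 is 133.

133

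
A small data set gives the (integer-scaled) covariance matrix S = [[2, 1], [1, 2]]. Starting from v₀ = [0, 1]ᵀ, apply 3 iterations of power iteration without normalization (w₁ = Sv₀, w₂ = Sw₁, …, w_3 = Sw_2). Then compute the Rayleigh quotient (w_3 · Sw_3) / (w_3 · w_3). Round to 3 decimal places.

2.997

w1 = Sv₀ = (1, 2)
w2 = Sw1 = (4, 5)
w3 = Sw2 = (13, 14)
Sw3 = (40, 41)
w3·Sw3 = 13·40 + 14·41 = 1094; w3·w3 = 13·13 + 14·14 = 365
λ ≈ 1094/365 = 2.997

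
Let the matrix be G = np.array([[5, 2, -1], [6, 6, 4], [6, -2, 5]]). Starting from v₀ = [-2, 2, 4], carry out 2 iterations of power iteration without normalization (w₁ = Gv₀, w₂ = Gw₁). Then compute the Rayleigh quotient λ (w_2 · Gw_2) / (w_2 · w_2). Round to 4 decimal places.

w1 = Gv₀ = (5·(-2) + 2·2 + (-1)·4; 6·(-2) + 6·2 + 4·4; 6·(-2) + (-2)·2 + 5·4) = (-10, 16, 4)
w2 = Gw1 = (5·(-10) + 2·16 + (-1)·4; 6·(-10) + 6·16 + 4·4; 6·(-10) + (-2)·16 + 5·4) = (-22, 52, -72)
Gw2 = (66, -108, -596)
w2·Gw2 = (-22)·66 + 52·(-108) + (-72)·(-596) = 35844; w2·w2 = (-22)·(-22) + 52·52 + (-72)·(-72) = 8372
λ ≈ 35844/8372 = 4.2814

4.2814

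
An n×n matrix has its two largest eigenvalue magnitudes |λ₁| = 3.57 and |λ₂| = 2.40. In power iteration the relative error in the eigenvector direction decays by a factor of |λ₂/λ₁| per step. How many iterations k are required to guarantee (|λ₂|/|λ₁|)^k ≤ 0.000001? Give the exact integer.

|λ₂/λ₁| = 2.40/3.57 = 0.67227
Need k ≥ ln(0.000001) / ln(0.67227) = -13.8155 / -0.3971 ≈ 34.791
Smallest integer k satisfying the bound: 35

35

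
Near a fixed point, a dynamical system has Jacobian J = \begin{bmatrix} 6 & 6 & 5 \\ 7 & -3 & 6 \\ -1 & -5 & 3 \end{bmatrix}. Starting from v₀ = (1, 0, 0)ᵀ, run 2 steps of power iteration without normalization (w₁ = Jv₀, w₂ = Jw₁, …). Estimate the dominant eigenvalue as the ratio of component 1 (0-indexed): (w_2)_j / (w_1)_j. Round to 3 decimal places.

λ ≈ 2.143

w1 = Jv₀ = (6·1 + 6·0 + 5·0; 7·1 + (-3)·0 + 6·0; (-1)·1 + (-5)·0 + 3·0) = (6, 7, -1)
w2 = Jw1 = (6·6 + 6·7 + 5·(-1); 7·6 + (-3)·7 + 6·(-1); (-1)·6 + (-5)·7 + 3·(-1)) = (73, 15, -44)
Ratio at component: 15 / 7 = 2.143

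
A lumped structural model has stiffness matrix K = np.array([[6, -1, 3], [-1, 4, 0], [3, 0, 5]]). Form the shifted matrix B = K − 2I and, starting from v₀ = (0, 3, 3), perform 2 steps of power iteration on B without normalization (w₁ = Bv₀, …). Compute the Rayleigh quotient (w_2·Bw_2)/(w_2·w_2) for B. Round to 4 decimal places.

B = K − 2I has rows (4, -1, 3); (-1, 2, 0); (3, 0, 3)
w1 = Bv₀ = (4·0 + (-1)·3 + 3·3; (-1)·0 + 2·3 + 0·3; 3·0 + 0·3 + 3·3) = (6, 6, 9)
w2 = Bw1 = (4·6 + (-1)·6 + 3·9; (-1)·6 + 2·6 + 0·9; 3·6 + 0·6 + 3·9) = (45, 6, 45)
Bw2 = (309, -33, 270)
w2·Bw2 = 25857; w2·w2 = 4086; μ ≈ 25857/4086 = 6.3282

6.3282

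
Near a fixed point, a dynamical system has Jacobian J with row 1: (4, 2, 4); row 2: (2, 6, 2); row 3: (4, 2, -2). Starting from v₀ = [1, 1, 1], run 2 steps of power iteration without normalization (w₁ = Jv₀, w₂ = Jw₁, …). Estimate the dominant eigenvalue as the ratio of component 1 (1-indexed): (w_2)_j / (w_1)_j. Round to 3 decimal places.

λ ≈ 7.600

w1 = Jv₀ = (4·1 + 2·1 + 4·1; 2·1 + 6·1 + 2·1; 4·1 + 2·1 + (-2)·1) = (10, 10, 4)
w2 = Jw1 = (4·10 + 2·10 + 4·4; 2·10 + 6·10 + 2·4; 4·10 + 2·10 + (-2)·4) = (76, 88, 52)
Ratio at component: 76 / 10 = 7.600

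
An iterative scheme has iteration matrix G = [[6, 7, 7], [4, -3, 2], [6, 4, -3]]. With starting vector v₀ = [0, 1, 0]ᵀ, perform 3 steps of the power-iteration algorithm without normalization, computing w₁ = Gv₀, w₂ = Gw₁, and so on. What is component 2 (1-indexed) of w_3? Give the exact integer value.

w1 = Gv₀ = (7, -3, 4)
w2 = Gw1 = (49, 45, 18)
w3 = Gw2 = (735, 97, 420)
The requested component of w3 is 97.

97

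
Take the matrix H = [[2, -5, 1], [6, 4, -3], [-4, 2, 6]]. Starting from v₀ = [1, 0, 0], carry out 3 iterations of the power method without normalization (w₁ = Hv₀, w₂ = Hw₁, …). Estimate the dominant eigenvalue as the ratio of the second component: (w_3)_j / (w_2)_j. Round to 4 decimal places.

1.5000

w1 = Hv₀ = (2·1 + (-5)·0 + 1·0; 6·1 + 4·0 + (-3)·0; (-4)·1 + 2·0 + 6·0) = (2, 6, -4)
w2 = Hw1 = (2·2 + (-5)·6 + 1·(-4); 6·2 + 4·6 + (-3)·(-4); (-4)·2 + 2·6 + 6·(-4)) = (-30, 48, -20)
w3 = Hw2 = (-320, 72, 96)
Ratio at component: 72 / 48 = 1.5000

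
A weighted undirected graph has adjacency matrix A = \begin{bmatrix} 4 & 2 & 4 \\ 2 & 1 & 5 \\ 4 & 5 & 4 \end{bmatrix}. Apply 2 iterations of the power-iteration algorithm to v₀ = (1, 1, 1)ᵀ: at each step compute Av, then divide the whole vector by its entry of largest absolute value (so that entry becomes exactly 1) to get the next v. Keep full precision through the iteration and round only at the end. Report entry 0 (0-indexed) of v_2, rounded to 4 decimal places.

0.8182

Av0 = (10.00000, 8.00000, 13.00000); divide by 13.00000 → v1 = (0.76923, 0.61538, 1.00000)
Av1 = (8.30769, 7.15385, 10.15385); divide by 10.15385 → v2 = (0.81818, 0.70455, 1.00000)
Requested entry of v2: 108/132 = 0.8182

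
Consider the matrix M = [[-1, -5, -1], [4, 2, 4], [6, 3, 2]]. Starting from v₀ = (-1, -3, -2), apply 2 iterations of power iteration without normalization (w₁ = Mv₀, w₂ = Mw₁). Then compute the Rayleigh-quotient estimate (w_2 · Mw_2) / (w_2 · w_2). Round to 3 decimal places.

w1 = Mv₀ = ((-1)·(-1) + (-5)·(-3) + (-1)·(-2); 4·(-1) + 2·(-3) + 4·(-2); 6·(-1) + 3·(-3) + 2·(-2)) = (18, -18, -19)
w2 = Mw1 = ((-1)·18 + (-5)·(-18) + (-1)·(-19); 4·18 + 2·(-18) + 4·(-19); 6·18 + 3·(-18) + 2·(-19)) = (91, -40, 16)
Mw2 = (93, 348, 458)
w2·Mw2 = 91·93 + (-40)·348 + 16·458 = 1871; w2·w2 = 91·91 + (-40)·(-40) + 16·16 = 10137
λ ≈ 1871/10137 = 0.185

λ ≈ 0.185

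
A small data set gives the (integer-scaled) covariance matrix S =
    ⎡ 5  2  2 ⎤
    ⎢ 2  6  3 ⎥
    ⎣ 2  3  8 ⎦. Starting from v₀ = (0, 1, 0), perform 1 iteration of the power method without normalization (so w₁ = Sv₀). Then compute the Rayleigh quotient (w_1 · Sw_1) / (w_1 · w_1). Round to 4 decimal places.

w1 = Sv₀ = (2, 6, 3)
Sw1 = (28, 49, 46)
w1·Sw1 = 2·28 + 6·49 + 3·46 = 488; w1·w1 = 2·2 + 6·6 + 3·3 = 49
λ ≈ 488/49 = 9.9592

9.9592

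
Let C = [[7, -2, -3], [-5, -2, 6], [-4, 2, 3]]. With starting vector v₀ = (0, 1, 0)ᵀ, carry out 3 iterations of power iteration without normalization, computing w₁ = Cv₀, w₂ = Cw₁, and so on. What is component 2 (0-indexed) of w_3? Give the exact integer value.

w1 = Cv₀ = (-2, -2, 2)
w2 = Cw1 = (-16, 26, 10)
w3 = Cw2 = (-194, 88, 146)
The requested component of w3 is 146.

146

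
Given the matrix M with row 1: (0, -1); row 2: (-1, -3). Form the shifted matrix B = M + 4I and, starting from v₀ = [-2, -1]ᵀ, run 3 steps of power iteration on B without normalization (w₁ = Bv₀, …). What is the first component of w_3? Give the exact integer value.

B = M + 4I has rows (4, -1); (-1, 1)
w1 = Bv₀ = (4·(-2) + (-1)·(-1); (-1)·(-2) + 1·(-1)) = (-7, 1)
w2 = Bw1 = (4·(-7) + (-1)·1; (-1)·(-7) + 1·1) = (-29, 8)
w3 = Bw2 = (-124, 37)
Requested component of w3: -124

-124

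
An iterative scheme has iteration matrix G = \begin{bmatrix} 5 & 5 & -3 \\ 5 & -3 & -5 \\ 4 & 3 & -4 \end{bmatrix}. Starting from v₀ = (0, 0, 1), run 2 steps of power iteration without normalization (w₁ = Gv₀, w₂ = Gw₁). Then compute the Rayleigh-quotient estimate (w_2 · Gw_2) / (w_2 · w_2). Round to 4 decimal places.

w1 = Gv₀ = (-3, -5, -4)
w2 = Gw1 = (-28, 20, -11)
Gw2 = (-7, -145, -8)
w2·Gw2 = (-28)·(-7) + 20·(-145) + (-11)·(-8) = -2616; w2·w2 = (-28)·(-28) + 20·20 + (-11)·(-11) = 1305
λ ≈ -2616/1305 = -2.0046

λ ≈ -2.0046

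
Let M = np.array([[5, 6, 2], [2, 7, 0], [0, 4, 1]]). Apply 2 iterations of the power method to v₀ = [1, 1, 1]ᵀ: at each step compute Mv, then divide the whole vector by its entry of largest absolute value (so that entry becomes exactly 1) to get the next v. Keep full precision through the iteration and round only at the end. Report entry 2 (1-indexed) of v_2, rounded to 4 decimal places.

0.6899

Mv0 = (13.00000, 9.00000, 5.00000); divide by 13.00000 → v1 = (1.00000, 0.69231, 0.38462)
Mv1 = (9.92308, 6.84615, 3.15385); divide by 9.92308 → v2 = (1.00000, 0.68992, 0.31783)
Requested entry of v2: 89/129 = 0.6899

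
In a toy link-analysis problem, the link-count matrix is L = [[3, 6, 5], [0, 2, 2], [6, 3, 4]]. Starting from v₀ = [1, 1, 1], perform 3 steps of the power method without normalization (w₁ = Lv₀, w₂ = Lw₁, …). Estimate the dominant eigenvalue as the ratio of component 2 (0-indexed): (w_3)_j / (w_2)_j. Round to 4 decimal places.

w1 = Lv₀ = (3·1 + 6·1 + 5·1; 0·1 + 2·1 + 2·1; 6·1 + 3·1 + 4·1) = (14, 4, 13)
w2 = Lw1 = (3·14 + 6·4 + 5·13; 0·14 + 2·4 + 2·13; 6·14 + 3·4 + 4·13) = (131, 34, 148)
w3 = Lw2 = (1337, 364, 1480)
Ratio at component: 1480 / 148 = 10.0000

λ ≈ 10.0000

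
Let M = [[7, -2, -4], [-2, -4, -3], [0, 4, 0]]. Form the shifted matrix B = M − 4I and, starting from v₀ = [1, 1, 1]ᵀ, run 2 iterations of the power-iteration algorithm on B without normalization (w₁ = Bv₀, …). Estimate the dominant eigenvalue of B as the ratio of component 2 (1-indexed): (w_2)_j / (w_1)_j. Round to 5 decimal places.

-8.46154

B = M − 4I has rows (3, -2, -4); (-2, -8, -3); (0, 4, -4)
w1 = Bv₀ = (-3, -13, 0)
w2 = Bw1 = (17, 110, -52)
Ratio: 110/-13 = -8.46154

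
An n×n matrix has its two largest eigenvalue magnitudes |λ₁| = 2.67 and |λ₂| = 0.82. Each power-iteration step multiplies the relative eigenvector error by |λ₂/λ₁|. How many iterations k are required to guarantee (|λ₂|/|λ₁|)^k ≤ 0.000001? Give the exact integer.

|λ₂/λ₁| = 0.82/2.67 = 0.30712
Need k ≥ ln(0.000001) / ln(0.30712) = -13.8155 / -1.1805 ≈ 11.703
Smallest integer k satisfying the bound: 12

12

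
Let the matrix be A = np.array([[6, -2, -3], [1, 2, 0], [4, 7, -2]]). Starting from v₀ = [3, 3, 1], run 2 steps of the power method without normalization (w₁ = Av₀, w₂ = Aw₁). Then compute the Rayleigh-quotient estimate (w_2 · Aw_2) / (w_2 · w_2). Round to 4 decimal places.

4.6076

w1 = Av₀ = (9, 9, 31)
w2 = Aw1 = (-57, 27, 37)
Aw2 = (-507, -3, -113)
w2·Aw2 = (-57)·(-507) + 27·(-3) + 37·(-113) = 24637; w2·w2 = (-57)·(-57) + 27·27 + 37·37 = 5347
λ ≈ 24637/5347 = 4.6076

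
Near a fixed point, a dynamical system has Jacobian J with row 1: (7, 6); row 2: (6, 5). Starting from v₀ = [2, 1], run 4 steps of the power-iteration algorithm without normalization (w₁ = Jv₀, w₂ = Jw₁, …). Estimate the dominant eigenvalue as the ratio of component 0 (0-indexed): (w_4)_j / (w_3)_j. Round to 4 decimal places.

λ ≈ 12.0828

w1 = Jv₀ = (20, 17)
w2 = Jw1 = (242, 205)
w3 = Jw2 = (2924, 2477)
w4 = Jw3 = (35330, 29929)
Ratio at component: 35330 / 2924 = 12.0828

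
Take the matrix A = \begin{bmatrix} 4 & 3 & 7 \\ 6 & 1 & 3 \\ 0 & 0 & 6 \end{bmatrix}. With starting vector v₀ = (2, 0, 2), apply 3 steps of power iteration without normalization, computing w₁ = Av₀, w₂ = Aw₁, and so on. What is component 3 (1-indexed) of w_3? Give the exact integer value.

432

w1 = Av₀ = (4·2 + 3·0 + 7·2; 6·2 + 1·0 + 3·2; 0·2 + 0·0 + 6·2) = (22, 18, 12)
w2 = Aw1 = (4·22 + 3·18 + 7·12; 6·22 + 1·18 + 3·12; 0·22 + 0·18 + 6·12) = (226, 186, 72)
w3 = Aw2 = (1966, 1758, 432)
The requested component of w3 is 432.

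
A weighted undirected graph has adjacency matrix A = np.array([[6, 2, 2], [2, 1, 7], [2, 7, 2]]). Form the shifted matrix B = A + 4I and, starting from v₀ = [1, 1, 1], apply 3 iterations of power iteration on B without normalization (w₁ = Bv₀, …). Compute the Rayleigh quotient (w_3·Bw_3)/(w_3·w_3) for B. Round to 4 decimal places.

14.3531

B = A + 4I has rows (10, 2, 2); (2, 5, 7); (2, 7, 6)
w1 = Bv₀ = (10·1 + 2·1 + 2·1; 2·1 + 5·1 + 7·1; 2·1 + 7·1 + 6·1) = (14, 14, 15)
w2 = Bw1 = (10·14 + 2·14 + 2·15; 2·14 + 5·14 + 7·15; 2·14 + 7·14 + 6·15) = (198, 203, 216)
w3 = Bw2 = (2818, 2923, 3113)
Bw3 = (40252, 42042, 44775)
w3·Bw3 = 375703477; w3·w3 = 26175822; μ ≈ 375703477/26175822 = 14.3531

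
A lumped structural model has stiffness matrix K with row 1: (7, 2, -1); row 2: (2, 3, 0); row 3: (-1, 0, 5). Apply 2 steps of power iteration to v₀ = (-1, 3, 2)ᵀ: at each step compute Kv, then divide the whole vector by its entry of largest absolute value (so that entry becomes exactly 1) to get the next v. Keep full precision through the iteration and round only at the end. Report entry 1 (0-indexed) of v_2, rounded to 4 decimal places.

0.2586

Kv0 = (-3.00000, 7.00000, 11.00000); divide by 11.00000 → v1 = (-0.27273, 0.63636, 1.00000)
Kv1 = (-1.63636, 1.36364, 5.27273); divide by 5.27273 → v2 = (-0.31034, 0.25862, 1.00000)
Requested entry of v2: 15/58 = 0.2586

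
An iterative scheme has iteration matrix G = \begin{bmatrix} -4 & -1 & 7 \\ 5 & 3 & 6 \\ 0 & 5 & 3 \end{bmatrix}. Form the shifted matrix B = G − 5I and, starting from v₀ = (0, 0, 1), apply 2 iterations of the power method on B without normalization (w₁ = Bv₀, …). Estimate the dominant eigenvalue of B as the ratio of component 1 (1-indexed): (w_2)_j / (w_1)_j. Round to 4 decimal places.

B = G − 5I has rows (-9, -1, 7); (5, -2, 6); (0, 5, -2)
w1 = Bv₀ = (7, 6, -2)
w2 = Bw1 = (-83, 11, 34)
Ratio: -83/7 = -11.8571

-11.8571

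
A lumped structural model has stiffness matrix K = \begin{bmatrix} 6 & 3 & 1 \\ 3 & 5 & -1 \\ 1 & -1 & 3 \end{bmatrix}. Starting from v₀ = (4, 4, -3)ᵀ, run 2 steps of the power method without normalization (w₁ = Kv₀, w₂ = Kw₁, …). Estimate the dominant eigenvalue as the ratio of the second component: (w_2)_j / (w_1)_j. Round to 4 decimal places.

8.0857

w1 = Kv₀ = (6·4 + 3·4 + 1·(-3); 3·4 + 5·4 + (-1)·(-3); 1·4 + (-1)·4 + 3·(-3)) = (33, 35, -9)
w2 = Kw1 = (6·33 + 3·35 + 1·(-9); 3·33 + 5·35 + (-1)·(-9); 1·33 + (-1)·35 + 3·(-9)) = (294, 283, -29)
Ratio at component: 283 / 35 = 8.0857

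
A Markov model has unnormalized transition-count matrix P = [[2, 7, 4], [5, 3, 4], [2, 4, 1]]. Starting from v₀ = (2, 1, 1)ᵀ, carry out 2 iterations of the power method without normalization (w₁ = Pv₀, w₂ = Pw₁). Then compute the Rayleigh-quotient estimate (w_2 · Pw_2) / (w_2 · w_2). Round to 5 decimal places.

10.78608

w1 = Pv₀ = (15, 17, 9)
w2 = Pw1 = (185, 162, 107)
Pw2 = (1932, 1839, 1125)
w2·Pw2 = 185·1932 + 162·1839 + 107·1125 = 775713; w2·w2 = 185·185 + 162·162 + 107·107 = 71918
λ ≈ 775713/71918 = 10.78608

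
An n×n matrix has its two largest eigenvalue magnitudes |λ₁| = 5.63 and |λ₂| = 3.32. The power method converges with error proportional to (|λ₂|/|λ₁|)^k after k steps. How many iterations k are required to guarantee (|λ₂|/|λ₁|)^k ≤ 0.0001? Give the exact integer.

18

|λ₂/λ₁| = 3.32/5.63 = 0.58970
Need k ≥ ln(0.0001) / ln(0.58970) = -9.2103 / -0.5281 ≈ 17.439
Smallest integer k satisfying the bound: 18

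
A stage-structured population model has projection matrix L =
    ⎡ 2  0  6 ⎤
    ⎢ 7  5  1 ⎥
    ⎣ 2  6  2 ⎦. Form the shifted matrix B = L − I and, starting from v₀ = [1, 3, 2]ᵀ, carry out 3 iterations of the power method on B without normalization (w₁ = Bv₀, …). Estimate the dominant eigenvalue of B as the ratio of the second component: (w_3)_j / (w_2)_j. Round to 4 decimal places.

μ ≈ 10.0355

B = L − I has rows (1, 0, 6); (7, 4, 1); (2, 6, 1)
w1 = Bv₀ = (1·1 + 0·3 + 6·2; 7·1 + 4·3 + 1·2; 2·1 + 6·3 + 1·2) = (13, 21, 22)
w2 = Bw1 = (1·13 + 0·21 + 6·22; 7·13 + 4·21 + 1·22; 2·13 + 6·21 + 1·22) = (145, 197, 174)
w3 = Bw2 = (1189, 1977, 1646)
Ratio: 1977/197 = 10.0355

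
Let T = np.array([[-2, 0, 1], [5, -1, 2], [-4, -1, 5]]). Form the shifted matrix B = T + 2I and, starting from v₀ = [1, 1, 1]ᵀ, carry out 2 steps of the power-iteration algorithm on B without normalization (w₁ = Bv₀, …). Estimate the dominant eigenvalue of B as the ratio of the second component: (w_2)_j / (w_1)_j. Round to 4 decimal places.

B = T + 2I has rows (0, 0, 1); (5, 1, 2); (-4, -1, 7)
w1 = Bv₀ = (1, 8, 2)
w2 = Bw1 = (2, 17, 2)
Ratio: 17/8 = 2.1250

μ ≈ 2.1250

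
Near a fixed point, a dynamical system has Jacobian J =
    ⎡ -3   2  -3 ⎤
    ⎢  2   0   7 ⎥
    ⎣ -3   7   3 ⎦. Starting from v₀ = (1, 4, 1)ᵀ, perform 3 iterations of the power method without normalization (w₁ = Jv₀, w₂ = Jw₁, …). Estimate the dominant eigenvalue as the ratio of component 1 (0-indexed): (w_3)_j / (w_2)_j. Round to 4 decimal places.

w1 = Jv₀ = (2, 9, 28)
w2 = Jw1 = (-72, 200, 141)
w3 = Jw2 = (193, 843, 2039)
Ratio at component: 843 / 200 = 4.2150

4.2150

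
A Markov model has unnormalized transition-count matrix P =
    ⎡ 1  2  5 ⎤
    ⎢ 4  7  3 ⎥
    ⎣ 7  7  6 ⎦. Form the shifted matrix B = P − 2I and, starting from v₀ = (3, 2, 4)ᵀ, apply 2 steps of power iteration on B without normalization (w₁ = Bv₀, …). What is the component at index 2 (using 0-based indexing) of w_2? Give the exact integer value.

B = P − 2I has rows (-1, 2, 5); (4, 5, 3); (7, 7, 4)
w1 = Bv₀ = ((-1)·3 + 2·2 + 5·4; 4·3 + 5·2 + 3·4; 7·3 + 7·2 + 4·4) = (21, 34, 51)
w2 = Bw1 = ((-1)·21 + 2·34 + 5·51; 4·21 + 5·34 + 3·51; 7·21 + 7·34 + 4·51) = (302, 407, 589)
Requested component of w2: 589

589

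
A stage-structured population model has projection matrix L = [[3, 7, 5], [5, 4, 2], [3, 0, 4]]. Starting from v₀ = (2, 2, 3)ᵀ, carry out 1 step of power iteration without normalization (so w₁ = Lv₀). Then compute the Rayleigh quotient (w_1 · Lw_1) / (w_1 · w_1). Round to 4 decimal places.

10.9454

w1 = Lv₀ = (35, 24, 18)
Lw1 = (363, 307, 177)
w1·Lw1 = 35·363 + 24·307 + 18·177 = 23259; w1·w1 = 35·35 + 24·24 + 18·18 = 2125
λ ≈ 23259/2125 = 10.9454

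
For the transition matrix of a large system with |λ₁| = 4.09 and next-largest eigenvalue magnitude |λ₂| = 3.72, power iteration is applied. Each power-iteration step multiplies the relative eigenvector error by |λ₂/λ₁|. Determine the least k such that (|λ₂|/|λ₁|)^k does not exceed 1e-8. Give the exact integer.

195

|λ₂/λ₁| = 3.72/4.09 = 0.90954
Need k ≥ ln(1e-8) / ln(0.90954) = -18.4207 / -0.0948 ≈ 194.267
Smallest integer k satisfying the bound: 195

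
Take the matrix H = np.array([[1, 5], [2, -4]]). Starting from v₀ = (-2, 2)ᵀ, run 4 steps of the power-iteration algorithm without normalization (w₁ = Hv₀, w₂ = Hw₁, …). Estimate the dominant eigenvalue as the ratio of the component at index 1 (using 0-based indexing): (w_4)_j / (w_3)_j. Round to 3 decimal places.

-5.489

w1 = Hv₀ = (1·(-2) + 5·2; 2·(-2) + (-4)·2) = (8, -12)
w2 = Hw1 = (1·8 + 5·(-12); 2·8 + (-4)·(-12)) = (-52, 64)
w3 = Hw2 = (268, -360)
w4 = Hw3 = (-1532, 1976)
Ratio at component: 1976 / -360 = -5.489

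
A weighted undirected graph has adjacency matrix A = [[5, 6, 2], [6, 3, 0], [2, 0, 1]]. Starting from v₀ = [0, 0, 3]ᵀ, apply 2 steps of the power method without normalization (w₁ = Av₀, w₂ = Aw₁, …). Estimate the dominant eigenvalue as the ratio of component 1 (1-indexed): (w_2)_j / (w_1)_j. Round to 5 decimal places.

w1 = Av₀ = (5·0 + 6·0 + 2·3; 6·0 + 3·0 + 0·3; 2·0 + 0·0 + 1·3) = (6, 0, 3)
w2 = Aw1 = (5·6 + 6·0 + 2·3; 6·6 + 3·0 + 0·3; 2·6 + 0·0 + 1·3) = (36, 36, 15)
Ratio at component: 36 / 6 = 6.00000

6.00000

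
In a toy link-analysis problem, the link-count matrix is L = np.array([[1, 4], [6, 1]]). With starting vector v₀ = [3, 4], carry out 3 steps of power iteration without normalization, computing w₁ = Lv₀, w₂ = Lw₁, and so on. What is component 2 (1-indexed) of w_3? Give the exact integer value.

778

w1 = Lv₀ = (1·3 + 4·4; 6·3 + 1·4) = (19, 22)
w2 = Lw1 = (1·19 + 4·22; 6·19 + 1·22) = (107, 136)
w3 = Lw2 = (651, 778)
The requested component of w3 is 778.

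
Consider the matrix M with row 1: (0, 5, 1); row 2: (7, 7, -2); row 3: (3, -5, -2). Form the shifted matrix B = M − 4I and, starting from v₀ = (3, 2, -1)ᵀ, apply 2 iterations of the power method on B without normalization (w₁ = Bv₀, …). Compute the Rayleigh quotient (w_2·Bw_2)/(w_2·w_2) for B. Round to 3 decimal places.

-3.747

B = M − 4I has rows (-4, 5, 1); (7, 3, -2); (3, -5, -6)
w1 = Bv₀ = ((-4)·3 + 5·2 + 1·(-1); 7·3 + 3·2 + (-2)·(-1); 3·3 + (-5)·2 + (-6)·(-1)) = (-3, 29, 5)
w2 = Bw1 = ((-4)·(-3) + 5·29 + 1·5; 7·(-3) + 3·29 + (-2)·5; 3·(-3) + (-5)·29 + (-6)·5) = (162, 56, -184)
Bw2 = (-552, 1670, 1310)
w2·Bw2 = -236944; w2·w2 = 63236; μ ≈ -236944/63236 = -3.747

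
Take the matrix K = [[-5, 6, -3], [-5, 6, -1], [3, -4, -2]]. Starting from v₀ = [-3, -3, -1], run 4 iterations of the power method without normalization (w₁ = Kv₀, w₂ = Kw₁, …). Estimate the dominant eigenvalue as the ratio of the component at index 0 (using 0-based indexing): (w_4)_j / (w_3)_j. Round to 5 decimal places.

w1 = Kv₀ = (0, -2, 5)
w2 = Kw1 = (-27, -17, -2)
w3 = Kw2 = (39, 35, -9)
w4 = Kw3 = (42, 24, -5)
Ratio at component: 42 / 39 = 1.07692

λ ≈ 1.07692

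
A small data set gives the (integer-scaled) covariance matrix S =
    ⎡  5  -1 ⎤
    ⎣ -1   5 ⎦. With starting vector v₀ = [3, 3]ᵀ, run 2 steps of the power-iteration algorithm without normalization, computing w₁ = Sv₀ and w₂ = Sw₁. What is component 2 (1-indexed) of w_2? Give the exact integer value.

w1 = Sv₀ = (5·3 + (-1)·3; (-1)·3 + 5·3) = (12, 12)
w2 = Sw1 = (5·12 + (-1)·12; (-1)·12 + 5·12) = (48, 48)
The requested component of w2 is 48.

48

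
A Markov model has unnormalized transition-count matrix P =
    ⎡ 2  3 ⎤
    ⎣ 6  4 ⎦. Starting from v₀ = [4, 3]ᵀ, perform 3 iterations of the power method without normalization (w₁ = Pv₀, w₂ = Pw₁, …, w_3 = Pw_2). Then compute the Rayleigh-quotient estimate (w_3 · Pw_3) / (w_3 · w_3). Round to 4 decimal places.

λ ≈ 7.3516

w1 = Pv₀ = (17, 36)
w2 = Pw1 = (142, 246)
w3 = Pw2 = (1022, 1836)
Pw3 = (7552, 13476)
w3·Pw3 = 1022·7552 + 1836·13476 = 32460080; w3·w3 = 1022·1022 + 1836·1836 = 4415380
λ ≈ 32460080/4415380 = 7.3516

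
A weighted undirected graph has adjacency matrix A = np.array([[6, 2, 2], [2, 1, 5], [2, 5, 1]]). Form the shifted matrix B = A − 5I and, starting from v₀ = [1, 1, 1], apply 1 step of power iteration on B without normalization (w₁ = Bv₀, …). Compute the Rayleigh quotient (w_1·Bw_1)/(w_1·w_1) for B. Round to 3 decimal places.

3.791

B = A − 5I has rows (1, 2, 2); (2, -4, 5); (2, 5, -4)
w1 = Bv₀ = (5, 3, 3)
Bw1 = (17, 13, 13)
w1·Bw1 = 163; w1·w1 = 43; μ ≈ 163/43 = 3.791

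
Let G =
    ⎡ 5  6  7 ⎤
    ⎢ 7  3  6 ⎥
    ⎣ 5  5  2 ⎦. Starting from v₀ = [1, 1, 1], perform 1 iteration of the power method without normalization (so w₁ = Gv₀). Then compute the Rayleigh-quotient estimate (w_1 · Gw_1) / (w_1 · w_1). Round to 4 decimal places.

w1 = Gv₀ = (5·1 + 6·1 + 7·1; 7·1 + 3·1 + 6·1; 5·1 + 5·1 + 2·1) = (18, 16, 12)
Gw1 = (270, 246, 194)
w1·Gw1 = 18·270 + 16·246 + 12·194 = 11124; w1·w1 = 18·18 + 16·16 + 12·12 = 724
λ ≈ 11124/724 = 15.3646

15.3646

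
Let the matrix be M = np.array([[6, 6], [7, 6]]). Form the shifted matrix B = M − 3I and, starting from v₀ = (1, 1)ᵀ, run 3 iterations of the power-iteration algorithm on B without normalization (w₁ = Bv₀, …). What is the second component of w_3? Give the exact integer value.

888

B = M − 3I has rows (3, 6); (7, 3)
w1 = Bv₀ = (3·1 + 6·1; 7·1 + 3·1) = (9, 10)
w2 = Bw1 = (3·9 + 6·10; 7·9 + 3·10) = (87, 93)
w3 = Bw2 = (819, 888)
Requested component of w3: 888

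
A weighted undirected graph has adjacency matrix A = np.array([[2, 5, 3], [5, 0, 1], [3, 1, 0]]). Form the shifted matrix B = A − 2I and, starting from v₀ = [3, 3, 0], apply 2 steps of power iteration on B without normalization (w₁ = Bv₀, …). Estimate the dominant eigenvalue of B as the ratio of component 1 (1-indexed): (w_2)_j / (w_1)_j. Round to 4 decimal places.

μ ≈ 5.4000

B = A − 2I has rows (0, 5, 3); (5, -2, 1); (3, 1, -2)
w1 = Bv₀ = (15, 9, 12)
w2 = Bw1 = (81, 69, 30)
Ratio: 81/15 = 5.4000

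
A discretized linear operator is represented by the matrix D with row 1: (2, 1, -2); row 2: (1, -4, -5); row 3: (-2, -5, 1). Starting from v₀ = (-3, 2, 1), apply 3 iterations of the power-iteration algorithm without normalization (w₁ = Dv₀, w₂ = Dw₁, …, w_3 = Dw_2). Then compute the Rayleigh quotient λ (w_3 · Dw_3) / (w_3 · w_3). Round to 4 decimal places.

λ ≈ -5.9485

w1 = Dv₀ = (2·(-3) + 1·2 + (-2)·1; 1·(-3) + (-4)·2 + (-5)·1; (-2)·(-3) + (-5)·2 + 1·1) = (-6, -16, -3)
w2 = Dw1 = (2·(-6) + 1·(-16) + (-2)·(-3); 1·(-6) + (-4)·(-16) + (-5)·(-3); (-2)·(-6) + (-5)·(-16) + 1·(-3)) = (-22, 73, 89)
w3 = Dw2 = (-149, -759, -232)
Dw3 = (-593, 4047, 3861)
w3·Dw3 = (-149)·(-593) + (-759)·4047 + (-232)·3861 = -3879068; w3·w3 = (-149)·(-149) + (-759)·(-759) + (-232)·(-232) = 652106
λ ≈ -3879068/652106 = -5.9485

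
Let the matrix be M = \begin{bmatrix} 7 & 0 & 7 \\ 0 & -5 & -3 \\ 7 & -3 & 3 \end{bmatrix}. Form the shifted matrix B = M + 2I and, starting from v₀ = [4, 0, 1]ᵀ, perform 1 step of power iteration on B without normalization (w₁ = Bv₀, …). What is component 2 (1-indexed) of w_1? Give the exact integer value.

-3

B = M + 2I has rows (9, 0, 7); (0, -3, -3); (7, -3, 5)
w1 = Bv₀ = (9·4 + 0·0 + 7·1; 0·4 + (-3)·0 + (-3)·1; 7·4 + (-3)·0 + 5·1) = (43, -3, 33)
Requested component of w1: -3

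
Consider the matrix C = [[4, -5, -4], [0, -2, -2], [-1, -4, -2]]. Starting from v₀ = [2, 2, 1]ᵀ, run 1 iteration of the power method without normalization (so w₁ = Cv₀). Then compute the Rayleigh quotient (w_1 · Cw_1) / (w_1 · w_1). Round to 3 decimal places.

w1 = Cv₀ = (-6, -6, -12)
Cw1 = (54, 36, 54)
w1·Cw1 = (-6)·54 + (-6)·36 + (-12)·54 = -1188; w1·w1 = (-6)·(-6) + (-6)·(-6) + (-12)·(-12) = 216
λ ≈ -1188/216 = -5.500

-5.500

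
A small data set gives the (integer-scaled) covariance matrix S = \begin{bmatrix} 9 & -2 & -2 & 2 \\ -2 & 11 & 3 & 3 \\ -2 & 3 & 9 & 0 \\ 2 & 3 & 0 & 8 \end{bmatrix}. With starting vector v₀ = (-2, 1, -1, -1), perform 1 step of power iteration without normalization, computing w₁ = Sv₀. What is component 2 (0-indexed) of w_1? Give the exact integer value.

w1 = Sv₀ = (9·(-2) + (-2)·1 + (-2)·(-1) + 2·(-1); (-2)·(-2) + 11·1 + 3·(-1) + 3·(-1); (-2)·(-2) + 3·1 + 9·(-1) + 0·(-1); 2·(-2) + 3·1 + 0·(-1) + 8·(-1)) = (-20, 9, -2, -9)
The requested component of w1 is -2.

-2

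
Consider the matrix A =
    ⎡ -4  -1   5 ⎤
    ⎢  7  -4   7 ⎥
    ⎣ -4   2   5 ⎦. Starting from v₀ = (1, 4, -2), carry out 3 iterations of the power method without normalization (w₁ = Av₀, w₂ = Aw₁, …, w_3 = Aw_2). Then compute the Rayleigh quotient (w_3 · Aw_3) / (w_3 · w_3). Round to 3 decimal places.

-6.582

w1 = Av₀ = ((-4)·1 + (-1)·4 + 5·(-2); 7·1 + (-4)·4 + 7·(-2); (-4)·1 + 2·4 + 5·(-2)) = (-18, -23, -6)
w2 = Aw1 = ((-4)·(-18) + (-1)·(-23) + 5·(-6); 7·(-18) + (-4)·(-23) + 7·(-6); (-4)·(-18) + 2·(-23) + 5·(-6)) = (65, -76, -4)
w3 = Aw2 = (-204, 731, -432)
Aw3 = (-2075, -7376, 118)
w3·Aw3 = (-204)·(-2075) + 731·(-7376) + (-432)·118 = -5019532; w3·w3 = (-204)·(-204) + 731·731 + (-432)·(-432) = 762601
λ ≈ -5019532/762601 = -6.582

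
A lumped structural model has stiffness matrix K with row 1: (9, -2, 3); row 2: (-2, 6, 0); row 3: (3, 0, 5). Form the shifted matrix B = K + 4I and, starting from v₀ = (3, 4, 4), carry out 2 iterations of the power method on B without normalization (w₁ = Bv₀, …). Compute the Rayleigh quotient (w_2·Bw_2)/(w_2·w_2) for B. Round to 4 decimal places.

B = K + 4I has rows (13, -2, 3); (-2, 10, 0); (3, 0, 9)
w1 = Bv₀ = (13·3 + (-2)·4 + 3·4; (-2)·3 + 10·4 + 0·4; 3·3 + 0·4 + 9·4) = (43, 34, 45)
w2 = Bw1 = (13·43 + (-2)·34 + 3·45; (-2)·43 + 10·34 + 0·45; 3·43 + 0·34 + 9·45) = (626, 254, 534)
Bw2 = (9232, 1288, 6684)
w2·Bw2 = 9675640; w2·w2 = 741548; μ ≈ 9675640/741548 = 13.0479

μ ≈ 13.0479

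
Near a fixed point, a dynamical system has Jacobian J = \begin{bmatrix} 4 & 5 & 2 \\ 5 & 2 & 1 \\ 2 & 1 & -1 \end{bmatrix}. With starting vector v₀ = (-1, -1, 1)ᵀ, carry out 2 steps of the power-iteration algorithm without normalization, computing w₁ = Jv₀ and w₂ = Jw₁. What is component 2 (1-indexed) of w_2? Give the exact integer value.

w1 = Jv₀ = (4·(-1) + 5·(-1) + 2·1; 5·(-1) + 2·(-1) + 1·1; 2·(-1) + 1·(-1) + (-1)·1) = (-7, -6, -4)
w2 = Jw1 = (4·(-7) + 5·(-6) + 2·(-4); 5·(-7) + 2·(-6) + 1·(-4); 2·(-7) + 1·(-6) + (-1)·(-4)) = (-66, -51, -16)
The requested component of w2 is -51.

-51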